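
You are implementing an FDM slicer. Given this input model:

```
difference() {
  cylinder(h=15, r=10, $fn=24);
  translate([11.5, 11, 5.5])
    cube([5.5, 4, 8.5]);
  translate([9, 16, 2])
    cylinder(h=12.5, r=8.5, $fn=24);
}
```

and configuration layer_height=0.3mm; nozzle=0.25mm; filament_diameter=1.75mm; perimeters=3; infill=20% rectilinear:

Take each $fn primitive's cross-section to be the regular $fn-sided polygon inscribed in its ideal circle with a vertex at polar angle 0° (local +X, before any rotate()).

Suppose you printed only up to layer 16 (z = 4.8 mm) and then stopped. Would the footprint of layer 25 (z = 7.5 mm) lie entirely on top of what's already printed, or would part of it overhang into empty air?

Compare the two slices. At z = 4.8: the r=10 cylinder gives a regular 24-gon of circumradius 10 (constant along its height) (area = (24/2)·10.000²·sin(360°/24) = 310.58 mm²); the cube at (11.5, 11) is not intersected at this z (z outside [5.5, 14]); the r=8.5 cylinder at (9, 16) contributes a regular 24-gon of circumradius 8.5 (area = (24/2)·8.500²·sin(360°/24) = 224.40 mm²); Subtracting the remaining from the first: starting from the r=10 cylinder (310.58 mm²), the r=8.5 cylinder at (9, 16) partially overlaps it — only the 0.08 mm² overlap (of its 224.40 mm²) is removed, clipping the outline — area = 310.51 mm². At z = 7.5: the cylinder: section is a regular 24-gon, circumradius r=10 (area = (24/2)·10.000²·sin(360°/24) = 310.58 mm²); the cube at (11.5, 11) (footprint 5.5×4) is included at this height (area 22.00 mm²); the r=8.5 cylinder at (9, 16) gives a regular 24-gon of circumradius 8.5 (constant along its height) (area = (24/2)·8.500²·sin(360°/24) = 224.40 mm²); After the difference (first − rest): starting from the r=10 cylinder (310.58 mm²), the 5.5×4 cube at (11.5, 11) misses the remaining region (no effect); the r=8.5 cylinder at (9, 16) partially overlaps it — only the 0.08 mm² overlap (of its 224.40 mm²) is removed, clipping the outline — area = 310.51 mm². Checking containment: the cross-section at z = 7.5 is a subset of the cross-section at z = 4.8.

entirely on top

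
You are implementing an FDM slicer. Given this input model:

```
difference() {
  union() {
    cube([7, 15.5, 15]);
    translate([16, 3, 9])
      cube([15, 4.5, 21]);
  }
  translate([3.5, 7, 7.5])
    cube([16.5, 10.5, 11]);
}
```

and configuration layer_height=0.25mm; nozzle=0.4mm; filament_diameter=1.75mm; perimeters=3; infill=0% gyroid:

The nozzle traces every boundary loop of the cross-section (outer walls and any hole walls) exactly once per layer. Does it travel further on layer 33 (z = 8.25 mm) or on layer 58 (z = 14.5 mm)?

Layer 33 (z = 8.25): the cube (footprint 7×15.5) is included at this height (perimeter 45.00 mm); the cube at (16, 3) is absent (z outside [9, 30]); Combining (union): only the 7×15.5 cube is present, so the union is just that shape — boundary = 45.00 mm; the cube at (3.5, 7) is present — its section is the full 16.5×10.5 rectangle (perimeter 54.00 mm); Taking the first minus the rest: starting from the result so far, the 16.5×10.5 cube at (3.5, 7) partially overlaps it — only the 29.75 mm² overlap (of its 173.25 mm²) is removed, clipping the outline — boundary = 45.00 mm. So its perimeter = 45.00 mm. Layer 58 (z = 14.5): the cube (footprint 7×15.5) is included at this height (perimeter 45.00 mm); the cube at (16, 3) is present — its section is the full 15×4.5 rectangle (perimeter 39.00 mm); Merging all regions: the 2 present regions are separate (no shared area or edge), so areas and boundary lengths simply add and each stays a separate island — boundary = 84.00 mm; the cube at (3.5, 7) is present — its section is the full 16.5×10.5 rectangle (perimeter 54.00 mm); Taking the first minus the rest: starting from that combined region, the 16.5×10.5 cube at (3.5, 7) partially overlaps it — only the 31.75 mm² overlap (of its 173.25 mm²) is removed, clipping the outline — boundary = 84.00 mm. So its perimeter = 84.00 mm. Layer 58 is larger (84.00 vs 45.00 mm).

layer 58 (z = 14.5 mm)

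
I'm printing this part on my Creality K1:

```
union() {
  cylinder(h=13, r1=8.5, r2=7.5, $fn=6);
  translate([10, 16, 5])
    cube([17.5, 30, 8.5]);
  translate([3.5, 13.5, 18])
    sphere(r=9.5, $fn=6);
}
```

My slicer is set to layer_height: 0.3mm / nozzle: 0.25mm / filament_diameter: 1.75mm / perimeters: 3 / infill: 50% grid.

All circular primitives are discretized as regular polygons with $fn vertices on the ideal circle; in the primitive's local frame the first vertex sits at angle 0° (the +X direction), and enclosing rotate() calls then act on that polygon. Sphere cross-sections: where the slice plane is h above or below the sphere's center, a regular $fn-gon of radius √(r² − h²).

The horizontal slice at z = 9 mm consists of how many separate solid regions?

3

At z = 9 mm: the cone (r1=8.5→r2=7.5) has section circumradius 7.808 here — a regular 6-gon; the cube at (10, 16) is present — its section is the full 17.5×30 rectangle; the r=9.5 sphere at (3.5, 13.5) slices to a regular 6-gon of circumradius 3.041 (√(r²−h²) with h=9 from center); Merging all regions: the 3 present regions are separate (no shared area or edge), so areas and boundary lengths simply add and each stays a separate island — 3 connected regions. The result has 3 disconnected regions.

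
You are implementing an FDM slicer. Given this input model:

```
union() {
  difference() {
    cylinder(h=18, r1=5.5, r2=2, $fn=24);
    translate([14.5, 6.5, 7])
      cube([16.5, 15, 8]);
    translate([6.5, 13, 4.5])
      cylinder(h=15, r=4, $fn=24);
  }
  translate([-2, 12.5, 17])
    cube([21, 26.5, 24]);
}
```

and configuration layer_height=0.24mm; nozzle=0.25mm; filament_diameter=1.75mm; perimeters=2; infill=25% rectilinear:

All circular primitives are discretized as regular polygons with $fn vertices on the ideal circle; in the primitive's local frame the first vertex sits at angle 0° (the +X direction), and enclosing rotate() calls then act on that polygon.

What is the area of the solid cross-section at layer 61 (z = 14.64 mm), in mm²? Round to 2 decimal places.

At z = 14.64 mm: the cone: at t=0.813 of its height the radius interpolates to r₁+(r₂−r₁)t = 2.653, giving a regular 24-gon of that circumradius (area = (24/2)·2.653²·sin(360°/24) = 21.87 mm²); the cube at (14.5, 6.5) (footprint 16.5×15) is included at this height (area 247.50 mm²); the cylinder at (6.5, 13): section is a regular 24-gon, circumradius r=4 (area = (24/2)·4.000²·sin(360°/24) = 49.69 mm²); After the difference (first − rest): starting from the cone (21.87 mm²), the 16.5×15 cube at (14.5, 6.5) misses the remaining region (no effect); the r=4 cylinder at (6.5, 13) misses the remaining region (no effect) — area = 21.87 mm²; the cube at (-2, 12.5) is not intersected at this z (z outside [17, 41]); Taking the union: only the result so far is present, so the union is just that shape — area = 21.87 mm². Overall, the cross-section is a single solid region. Net area = 21.87 mm².

21.87 mm²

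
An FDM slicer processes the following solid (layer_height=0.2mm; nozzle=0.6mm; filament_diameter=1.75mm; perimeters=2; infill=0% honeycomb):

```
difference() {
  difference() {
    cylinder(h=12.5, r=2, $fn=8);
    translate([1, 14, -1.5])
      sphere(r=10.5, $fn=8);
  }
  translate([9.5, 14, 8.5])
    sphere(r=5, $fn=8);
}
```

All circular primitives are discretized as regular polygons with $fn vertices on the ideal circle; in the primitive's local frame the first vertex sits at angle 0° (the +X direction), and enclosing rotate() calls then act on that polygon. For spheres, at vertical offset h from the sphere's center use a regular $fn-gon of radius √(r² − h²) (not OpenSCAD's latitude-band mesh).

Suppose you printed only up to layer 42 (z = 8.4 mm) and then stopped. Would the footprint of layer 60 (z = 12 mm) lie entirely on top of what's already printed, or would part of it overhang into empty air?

Compare the two slices. At z = 8.4: the r=2 cylinder gives a regular 8-gon of circumradius 2 (constant along its height) (area = (8/2)·2.000²·sin(360°/8) = 11.31 mm²); the r=10.5 sphere at (1, 14) contributes a regular 8-gon of circumradius √(10.5²−9.9²) = 3.499 (area = (8/2)·3.499²·sin(360°/8) = 34.62 mm²); Subtracting the remaining from the first: starting from the r=2 cylinder (11.31 mm²), the r=10.5 sphere at (1, 14) misses the remaining region (no effect) — area = 11.31 mm²; the r=5 sphere at (9.5, 14) slices to a regular 8-gon of circumradius 4.999 (√(r²−h²) with h=0.1 from center) (area = (8/2)·4.999²·sin(360°/8) = 70.68 mm²); After the difference (first − rest): starting from that combined region (11.31 mm²), the r=5 sphere at (9.5, 14) misses the remaining region (no effect) — area = 11.31 mm². At z = 12: the r=2 cylinder contributes a regular 8-gon of circumradius 2 (area = (8/2)·2.000²·sin(360°/8) = 11.31 mm²); the sphere at (1, 14) does not reach this height (|z−center|=13.500 > r=10.5); Taking the first minus the rest: none of the subtracted shapes is present at this height, so the r=2 cylinder is unchanged — area = 11.31 mm²; the r=5 sphere at (9.5, 14) contributes a regular 8-gon of circumradius √(5²−3.5²) = 3.571 (area = (8/2)·3.571²·sin(360°/8) = 36.06 mm²); Taking the first minus the rest: starting from that combined region (11.31 mm²), the r=5 sphere at (9.5, 14) misses the remaining region (no effect) — area = 11.31 mm². Checking containment: the cross-section at z = 12 is a subset of the cross-section at z = 8.4.

entirely on top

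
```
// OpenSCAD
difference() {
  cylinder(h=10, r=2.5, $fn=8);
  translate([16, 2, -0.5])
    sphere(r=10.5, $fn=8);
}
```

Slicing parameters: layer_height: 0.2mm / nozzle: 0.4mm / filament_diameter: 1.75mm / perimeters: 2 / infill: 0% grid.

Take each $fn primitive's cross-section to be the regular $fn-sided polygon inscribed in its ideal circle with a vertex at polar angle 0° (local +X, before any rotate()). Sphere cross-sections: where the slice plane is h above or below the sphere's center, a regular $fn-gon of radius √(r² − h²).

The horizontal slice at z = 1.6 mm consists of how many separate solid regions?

1

At z = 1.6 mm: the r=2.5 cylinder contributes a regular 8-gon of circumradius 2.5; the r=10.5 sphere at (16, 2) slices to a regular 8-gon of circumradius 10.288 (√(r²−h²) with h=2.1 from center); Taking the first minus the rest: starting from the r=2.5 cylinder, the r=10.5 sphere at (16, 2) misses the remaining region (no effect) — 1 connected region. The result has 1 disconnected region.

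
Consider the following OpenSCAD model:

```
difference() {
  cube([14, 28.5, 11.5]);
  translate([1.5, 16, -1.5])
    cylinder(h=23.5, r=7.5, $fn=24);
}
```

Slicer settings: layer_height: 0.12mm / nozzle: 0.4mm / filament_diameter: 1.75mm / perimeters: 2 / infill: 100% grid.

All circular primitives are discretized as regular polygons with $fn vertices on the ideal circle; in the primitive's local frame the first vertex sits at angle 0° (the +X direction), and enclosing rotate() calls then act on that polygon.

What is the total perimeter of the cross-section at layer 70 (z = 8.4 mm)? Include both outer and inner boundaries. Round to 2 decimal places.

At z = 8.4 mm: the cube is present — its section is the full 14×28.5 rectangle (perimeter 85.00 mm); the cylinder at (1.5, 16): section is a regular 24-gon, circumradius r=7.5 (perimeter = 2·24·7.500·sin(180°/24) = 46.99 mm); Taking the first minus the rest: starting from the 14×28.5 cube, the r=7.5 cylinder at (1.5, 16) partially overlaps it — only the 109.56 mm² overlap (of its 174.70 mm²) is removed, clipping the outline — boundary = 96.92 mm. Overall, the cross-section is a single solid region. Total boundary length (outer) = 96.92 mm.

96.92 mm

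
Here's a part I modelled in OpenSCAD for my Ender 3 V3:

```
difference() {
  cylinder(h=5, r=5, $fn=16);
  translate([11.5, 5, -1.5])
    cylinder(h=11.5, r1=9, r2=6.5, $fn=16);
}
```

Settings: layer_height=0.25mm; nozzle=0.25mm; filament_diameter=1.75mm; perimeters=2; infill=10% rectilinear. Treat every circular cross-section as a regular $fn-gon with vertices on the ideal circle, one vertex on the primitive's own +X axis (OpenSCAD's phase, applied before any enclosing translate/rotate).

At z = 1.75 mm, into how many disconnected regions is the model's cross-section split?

1

At z = 1.75 mm: the cylinder: section is a regular 16-gon, circumradius r=5; the cone at (11.5, 5) contributes a regular 16-gon of circumradius 8.293 (interpolated between r1=9 and r2=6.5 at t=0.283); Taking the first minus the rest: starting from the r=5 cylinder, the cone at (11.5, 5) partially overlaps it — only the 1.43 mm² overlap (of its 210.57 mm²) is removed, clipping the outline — 1 connected region. The result has 1 disconnected region.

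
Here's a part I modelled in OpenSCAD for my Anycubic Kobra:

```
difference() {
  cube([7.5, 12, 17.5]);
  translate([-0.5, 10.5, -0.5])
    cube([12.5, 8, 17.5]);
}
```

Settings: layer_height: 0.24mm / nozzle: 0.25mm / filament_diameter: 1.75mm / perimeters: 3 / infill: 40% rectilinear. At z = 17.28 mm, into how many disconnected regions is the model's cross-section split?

1

At z = 17.28 mm: the cube (footprint 7.5×12) is included at this height; the cube at (-0.5, 10.5) is not intersected at this z (z outside [-0.5, 17]); Subtracting the remaining from the first: none of the subtracted shapes is present at this height, so the 7.5×12 cube is unchanged — 1 connected region. The result has 1 disconnected region.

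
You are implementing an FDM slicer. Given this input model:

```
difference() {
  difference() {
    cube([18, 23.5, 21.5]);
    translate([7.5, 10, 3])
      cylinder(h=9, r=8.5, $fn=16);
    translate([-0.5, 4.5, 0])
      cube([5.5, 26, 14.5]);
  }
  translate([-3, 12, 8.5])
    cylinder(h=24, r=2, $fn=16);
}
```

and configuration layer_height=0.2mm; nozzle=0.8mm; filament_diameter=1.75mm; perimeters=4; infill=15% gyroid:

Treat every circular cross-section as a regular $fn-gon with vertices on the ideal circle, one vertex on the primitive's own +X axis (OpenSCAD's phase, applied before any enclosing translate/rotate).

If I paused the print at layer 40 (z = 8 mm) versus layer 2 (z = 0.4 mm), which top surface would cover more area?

Layer 40 (z = 8): the 18×23.5 cube contributes its full rectangle (area 423.00 mm²); the r=8.5 cylinder at (7.5, 10) contributes a regular 16-gon of circumradius 8.5 (area = (16/2)·8.500²·sin(360°/16) = 221.19 mm²); the 5.5×26 cube at (-0.5, 4.5) contributes its full rectangle (area 143.00 mm²); Taking the first minus the rest: starting from the 18×23.5 cube (423.00 mm²), the r=8.5 cylinder at (7.5, 10) partially overlaps it — only the 216.60 mm² overlap (of its 221.19 mm²) is removed, clipping the outline; the 5.5×26 cube at (-0.5, 4.5) partially overlaps it — only the 36.11 mm² overlap (of its 143.00 mm²) is removed, clipping the outline — area = 170.28 mm²; the cylinder at (-3, 12) does not reach this height (z outside [8.5, 32.5]); After the difference (first − rest): none of the subtracted shapes is present at this height, so that combined region is unchanged — area = 170.28 mm². So its area = 170.28 mm². Layer 2 (z = 0.4): the cube is present — its section is the full 18×23.5 rectangle (area 423.00 mm²); the cylinder at (7.5, 10) does not reach this height (z outside [3, 12]); the cube at (-0.5, 4.5) is present — its section is the full 5.5×26 rectangle (area 143.00 mm²); Subtracting the remaining from the first: starting from the 18×23.5 cube (423.00 mm²), the 5.5×26 cube at (-0.5, 4.5) partially overlaps it — only the 95.00 mm² overlap (of its 143.00 mm²) is removed, clipping the outline — area = 328.00 mm²; the cylinder at (-3, 12) is not intersected at this z (z outside [8.5, 32.5]); Taking the first minus the rest: none of the subtracted shapes is present at this height, so that combined region is unchanged — area = 328.00 mm². So its area = 328.00 mm². Layer 2 is larger (328.00 vs 170.28 mm²).

layer 2 (z = 0.4 mm)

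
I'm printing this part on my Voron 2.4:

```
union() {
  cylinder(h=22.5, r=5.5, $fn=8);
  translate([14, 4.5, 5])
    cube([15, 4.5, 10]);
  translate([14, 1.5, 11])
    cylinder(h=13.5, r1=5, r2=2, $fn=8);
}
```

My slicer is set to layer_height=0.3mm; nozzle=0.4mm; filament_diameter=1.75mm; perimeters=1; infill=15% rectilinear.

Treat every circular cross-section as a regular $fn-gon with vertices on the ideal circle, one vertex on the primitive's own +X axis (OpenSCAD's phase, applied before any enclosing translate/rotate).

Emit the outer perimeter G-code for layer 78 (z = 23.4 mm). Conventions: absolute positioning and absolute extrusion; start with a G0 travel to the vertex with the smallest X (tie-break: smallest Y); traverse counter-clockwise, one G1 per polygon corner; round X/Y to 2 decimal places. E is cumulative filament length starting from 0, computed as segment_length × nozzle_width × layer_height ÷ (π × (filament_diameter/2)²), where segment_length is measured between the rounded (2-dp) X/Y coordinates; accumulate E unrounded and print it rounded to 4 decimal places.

G0 X11.76 Y1.50 Z23.40
G1 X12.41 Y-0.09 E0.0857
G1 X14.00 Y-0.74 E0.1714
G1 X15.59 Y-0.09 E0.2571
G1 X16.24 Y1.50 E0.3428
G1 X15.59 Y3.09 E0.4285
G1 X14.00 Y3.74 E0.5142
G1 X12.41 Y3.09 E0.5999
G1 X11.76 Y1.50 E0.6856

At z = 23.4 mm: the cylinder does not reach this height (z outside [0, 22.5]); the cube at (14, 4.5) is absent (z outside [5, 15]); the cone at (14, 1.5) contributes a regular 8-gon of circumradius 2.244 (interpolated between r1=5 and r2=2 at t=0.919); Combining (union): only the cone at (14, 1.5) is present, so the union is just that shape — 1 connected region. The outline is a single polygon with 8 vertices. Extrusion per mm of travel: 0.4 × 0.3 / (π × 0.875²) = 0.049890. Accumulating E over each segment gives final E = 0.6856.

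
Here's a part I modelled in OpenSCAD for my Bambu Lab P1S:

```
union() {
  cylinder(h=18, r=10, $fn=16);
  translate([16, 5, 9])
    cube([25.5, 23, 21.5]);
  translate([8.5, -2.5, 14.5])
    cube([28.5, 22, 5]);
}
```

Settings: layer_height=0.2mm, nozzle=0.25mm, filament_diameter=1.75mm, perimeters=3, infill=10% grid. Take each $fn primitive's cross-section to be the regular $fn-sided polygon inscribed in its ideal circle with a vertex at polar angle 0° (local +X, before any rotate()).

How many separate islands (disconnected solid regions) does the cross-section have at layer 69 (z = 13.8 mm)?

2

At z = 13.8 mm: the r=10 cylinder gives a regular 16-gon of circumradius 10 (constant along its height); the cube at (16, 5) is present — its section is the full 25.5×23 rectangle; the cube at (8.5, -2.5) is not intersected at this z (z outside [14.5, 19.5]); Merging all regions: the 2 present regions are separate (no shared area or edge), so areas and boundary lengths simply add and each stays a separate island — 2 connected regions. Overall, the cross-section has 2 separate islands. Island count = 2.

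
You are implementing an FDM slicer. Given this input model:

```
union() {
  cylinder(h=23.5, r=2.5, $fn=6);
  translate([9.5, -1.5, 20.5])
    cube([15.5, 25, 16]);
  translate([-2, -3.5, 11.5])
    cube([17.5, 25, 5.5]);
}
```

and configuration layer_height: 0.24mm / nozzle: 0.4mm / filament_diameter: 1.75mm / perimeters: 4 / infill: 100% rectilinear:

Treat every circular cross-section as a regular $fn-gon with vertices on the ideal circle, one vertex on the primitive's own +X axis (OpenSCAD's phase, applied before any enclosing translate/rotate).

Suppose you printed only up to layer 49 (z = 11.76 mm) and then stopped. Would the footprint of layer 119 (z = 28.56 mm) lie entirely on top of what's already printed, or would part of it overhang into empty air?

Compare the two slices. At z = 11.76: the r=2.5 cylinder gives a regular 6-gon of circumradius 2.5 (constant along its height) (area = (6/2)·2.500²·sin(360°/6) = 16.24 mm²); the cube at (9.5, -1.5) does not reach this height (z outside [20.5, 36.5]); the cube at (-2, -3.5) is present — its section is the full 17.5×25 rectangle (area 437.50 mm²); Combining (union): the regions partially overlap — summed areas 453.74 mm² minus the doubly-counted overlap 15.80 mm² gives 437.93 mm² — area = 437.93 mm². At z = 28.56: the cylinder does not reach this height (z outside [0, 23.5]); the 15.5×25 cube at (9.5, -1.5) contributes its full rectangle (area 387.50 mm²); the cube at (-2, -3.5) is absent (z outside [11.5, 17]); Taking the union: only the 15.5×25 cube at (9.5, -1.5) is present, so the union is just that shape — area = 387.50 mm². Checking containment: at z = 28.56 the cross-section extends beyond the z = 11.76 cross-section by about 249.50 mm².

part overhangs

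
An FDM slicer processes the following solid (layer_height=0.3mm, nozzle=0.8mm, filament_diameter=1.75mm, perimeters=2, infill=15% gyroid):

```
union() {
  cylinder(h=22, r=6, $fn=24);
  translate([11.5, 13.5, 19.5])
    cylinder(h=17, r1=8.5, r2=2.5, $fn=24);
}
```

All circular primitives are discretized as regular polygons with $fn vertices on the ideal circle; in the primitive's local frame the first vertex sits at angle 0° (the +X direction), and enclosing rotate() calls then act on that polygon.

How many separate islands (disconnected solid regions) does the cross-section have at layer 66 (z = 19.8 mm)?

2

At z = 19.8 mm: the cylinder: section is a regular 24-gon, circumradius r=6; the cone at (11.5, 13.5) contributes a regular 24-gon of circumradius 8.394 (interpolated between r1=8.5 and r2=2.5 at t=0.018); Combining (union): the 2 present regions are separate (no shared area or edge), so areas and boundary lengths simply add and each stays a separate island — 2 connected regions. Overall, the cross-section has 2 separate islands. Island count = 2.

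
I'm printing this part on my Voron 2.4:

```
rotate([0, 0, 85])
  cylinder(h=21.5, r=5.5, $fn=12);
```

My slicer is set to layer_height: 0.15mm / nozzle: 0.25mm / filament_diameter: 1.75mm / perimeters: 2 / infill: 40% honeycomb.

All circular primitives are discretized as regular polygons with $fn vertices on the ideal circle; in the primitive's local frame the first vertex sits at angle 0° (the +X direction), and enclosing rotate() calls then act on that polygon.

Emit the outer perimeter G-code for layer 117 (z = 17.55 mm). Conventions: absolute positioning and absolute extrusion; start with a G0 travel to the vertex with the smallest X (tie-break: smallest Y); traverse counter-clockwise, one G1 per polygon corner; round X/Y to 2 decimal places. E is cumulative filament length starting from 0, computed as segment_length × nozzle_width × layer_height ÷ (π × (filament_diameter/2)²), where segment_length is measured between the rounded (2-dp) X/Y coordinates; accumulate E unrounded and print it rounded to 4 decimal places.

At z = 17.55 mm: the r=5.5 cylinder contributes a regular 12-gon of circumradius 5.5; (whole slice rotated 85° about Z — lengths, areas and connectivity unchanged). The outline is a single polygon with 12 vertices. Extrusion per mm of travel: 0.25 × 0.15 / (π × 0.875²) = 0.015591. Accumulating E over each segment gives final E = 0.5325.

G0 X-5.48 Y0.48 Z17.55
G1 X-4.98 Y-2.32 E0.0443
G1 X-3.15 Y-4.51 E0.0888
G1 X-0.48 Y-5.48 E0.1331
G1 X2.32 Y-4.98 E0.1775
G1 X4.51 Y-3.15 E0.2220
G1 X5.48 Y-0.48 E0.2663
G1 X4.98 Y2.32 E0.3106
G1 X3.15 Y4.51 E0.3551
G1 X0.48 Y5.48 E0.3994
G1 X-2.32 Y4.98 E0.4437
G1 X-4.51 Y3.15 E0.4882
G1 X-5.48 Y0.48 E0.5325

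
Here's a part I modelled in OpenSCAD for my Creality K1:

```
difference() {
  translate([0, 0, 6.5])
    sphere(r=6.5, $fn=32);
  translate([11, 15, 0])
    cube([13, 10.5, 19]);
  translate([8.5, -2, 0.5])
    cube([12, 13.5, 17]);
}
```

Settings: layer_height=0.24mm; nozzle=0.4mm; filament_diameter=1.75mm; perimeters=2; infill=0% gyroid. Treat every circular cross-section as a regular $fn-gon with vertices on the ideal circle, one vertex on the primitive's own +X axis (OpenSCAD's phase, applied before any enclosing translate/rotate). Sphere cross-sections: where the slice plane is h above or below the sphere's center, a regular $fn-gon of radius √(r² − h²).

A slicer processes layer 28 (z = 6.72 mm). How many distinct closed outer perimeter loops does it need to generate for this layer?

At z = 6.72 mm: the r=6.5 sphere contributes a regular 32-gon of circumradius √(6.5²−0.22²) = 6.496; the cube at (11, 15) (footprint 13×10.5) is included at this height; the cube at (8.5, -2) is present — its section is the full 12×13.5 rectangle; After the difference (first − rest): starting from the r=6.5 sphere, the 13×10.5 cube at (11, 15) misses the remaining region (no effect); the 12×13.5 cube at (8.5, -2) misses the remaining region (no effect) — 1 connected region. The result has 1 disconnected region.

1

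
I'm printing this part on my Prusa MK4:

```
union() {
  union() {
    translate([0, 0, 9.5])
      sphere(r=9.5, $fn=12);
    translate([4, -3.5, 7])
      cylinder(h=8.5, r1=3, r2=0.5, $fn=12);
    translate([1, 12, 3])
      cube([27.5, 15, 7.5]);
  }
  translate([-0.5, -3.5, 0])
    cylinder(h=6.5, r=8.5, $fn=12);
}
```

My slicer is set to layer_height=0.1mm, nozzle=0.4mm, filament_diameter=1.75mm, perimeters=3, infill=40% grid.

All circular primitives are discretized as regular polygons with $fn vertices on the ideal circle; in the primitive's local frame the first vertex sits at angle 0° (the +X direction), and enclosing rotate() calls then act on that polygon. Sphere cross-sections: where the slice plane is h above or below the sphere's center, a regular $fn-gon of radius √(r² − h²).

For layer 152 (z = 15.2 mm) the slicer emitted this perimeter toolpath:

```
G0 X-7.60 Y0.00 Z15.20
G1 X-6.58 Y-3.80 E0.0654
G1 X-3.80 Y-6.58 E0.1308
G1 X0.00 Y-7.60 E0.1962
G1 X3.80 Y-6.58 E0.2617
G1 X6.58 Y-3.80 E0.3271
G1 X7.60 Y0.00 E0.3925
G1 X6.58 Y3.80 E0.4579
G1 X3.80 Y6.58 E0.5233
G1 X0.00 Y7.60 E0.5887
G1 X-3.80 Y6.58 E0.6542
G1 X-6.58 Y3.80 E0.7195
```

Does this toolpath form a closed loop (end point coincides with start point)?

Start point (G0): (-7.60, 0.00). End point (last G1): the path does not return to the start — open.

no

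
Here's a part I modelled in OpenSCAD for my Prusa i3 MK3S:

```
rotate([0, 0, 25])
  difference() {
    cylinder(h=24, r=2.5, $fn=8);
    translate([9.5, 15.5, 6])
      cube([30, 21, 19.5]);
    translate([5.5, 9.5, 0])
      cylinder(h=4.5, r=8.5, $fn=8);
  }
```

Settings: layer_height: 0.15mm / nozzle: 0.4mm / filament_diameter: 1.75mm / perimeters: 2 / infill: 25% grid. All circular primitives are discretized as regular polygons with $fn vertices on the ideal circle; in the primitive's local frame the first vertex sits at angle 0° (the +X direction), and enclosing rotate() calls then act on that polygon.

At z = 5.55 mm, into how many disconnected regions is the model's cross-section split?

1

At z = 5.55 mm: the r=2.5 cylinder contributes a regular 8-gon of circumradius 2.5; the cube at (9.5, 15.5) is not intersected at this z (z outside [6, 25.5]); the cylinder at (5.5, 9.5) is not intersected at this z (z outside [0, 4.5]); Subtracting the remaining from the first: none of the subtracted shapes is present at this height, so the r=2.5 cylinder is unchanged — 1 connected region; (rotated 25° about Z; rotation is an isometry so areas/perimeters/island counts are preserved). The result has 1 disconnected region.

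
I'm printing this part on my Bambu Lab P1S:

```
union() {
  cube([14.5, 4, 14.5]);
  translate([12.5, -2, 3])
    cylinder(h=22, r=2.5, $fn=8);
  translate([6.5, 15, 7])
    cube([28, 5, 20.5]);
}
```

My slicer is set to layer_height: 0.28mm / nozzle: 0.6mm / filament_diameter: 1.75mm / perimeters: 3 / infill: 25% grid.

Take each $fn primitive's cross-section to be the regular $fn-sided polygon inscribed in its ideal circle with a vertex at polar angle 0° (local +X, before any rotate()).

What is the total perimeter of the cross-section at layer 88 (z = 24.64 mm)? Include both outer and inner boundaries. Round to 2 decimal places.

81.31 mm

At z = 24.64 mm: the cube is not intersected at this z (z outside [0, 14.5]); the cylinder at (12.5, -2): section is a regular 8-gon, circumradius r=2.5 (perimeter = 2·8·2.500·sin(180°/8) = 15.31 mm); the cube at (6.5, 15) (footprint 28×5) is included at this height (perimeter 66.00 mm); Taking the union: the 2 present regions are separate (no shared area or edge), so areas and boundary lengths simply add and each stays a separate island — boundary = 81.31 mm. Overall, the cross-section has 2 separate islands. Total boundary length (outer) = 81.31 mm.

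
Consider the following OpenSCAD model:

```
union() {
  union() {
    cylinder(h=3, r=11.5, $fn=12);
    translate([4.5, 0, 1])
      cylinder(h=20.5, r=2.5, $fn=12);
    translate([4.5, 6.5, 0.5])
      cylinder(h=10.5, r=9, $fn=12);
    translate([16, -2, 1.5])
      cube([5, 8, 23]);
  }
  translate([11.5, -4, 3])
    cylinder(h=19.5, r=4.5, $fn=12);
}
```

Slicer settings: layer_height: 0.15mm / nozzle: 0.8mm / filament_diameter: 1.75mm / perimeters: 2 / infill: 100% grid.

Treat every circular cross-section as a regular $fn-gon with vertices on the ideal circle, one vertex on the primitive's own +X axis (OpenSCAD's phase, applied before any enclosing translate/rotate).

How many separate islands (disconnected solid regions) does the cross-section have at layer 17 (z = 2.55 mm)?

At z = 2.55 mm: the cylinder: section is a regular 12-gon, circumradius r=11.5; the cylinder at (4.5, 0): section is a regular 12-gon, circumradius r=2.5; the r=9 cylinder at (4.5, 6.5) contributes a regular 12-gon of circumradius 9; the cube at (16, -2) (footprint 5×8) is included at this height; Merging all regions: the regions partially overlap (shared area 175.95 mm²), so overlapping operands fuse into one piece — 2 connected regions; the cylinder at (11.5, -4) does not reach this height (z outside [3, 22.5]); Combining (union): only that combined region is present, so the union is just that shape — 2 connected regions. Overall, the cross-section has 2 separate islands. Island count = 2.

2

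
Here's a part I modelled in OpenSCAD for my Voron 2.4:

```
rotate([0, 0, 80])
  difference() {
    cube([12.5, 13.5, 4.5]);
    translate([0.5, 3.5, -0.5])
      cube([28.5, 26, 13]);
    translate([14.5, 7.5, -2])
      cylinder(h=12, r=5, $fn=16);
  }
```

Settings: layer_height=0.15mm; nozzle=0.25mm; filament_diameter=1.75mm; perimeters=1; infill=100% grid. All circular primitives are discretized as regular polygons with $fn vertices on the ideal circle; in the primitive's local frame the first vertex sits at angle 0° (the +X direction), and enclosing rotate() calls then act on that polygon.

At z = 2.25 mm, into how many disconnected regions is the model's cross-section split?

1

At z = 2.25 mm: the cube is present — its section is the full 12.5×13.5 rectangle; the cube at (0.5, 3.5) (footprint 28.5×26) is included at this height; the r=5 cylinder at (14.5, 7.5) gives a regular 16-gon of circumradius 5 (constant along its height); After the difference (first − rest): starting from the 12.5×13.5 cube, the 28.5×26 cube at (0.5, 3.5) partially overlaps it — only the 120.00 mm² overlap (of its 741.00 mm²) is removed, clipping the outline; the r=5 cylinder at (14.5, 7.5) partially overlaps it — only the 0.24 mm² overlap (of its 76.54 mm²) is removed, clipping the outline — 1 connected region; (whole slice rotated 80° about Z — lengths, areas and connectivity unchanged). The result has 1 disconnected region.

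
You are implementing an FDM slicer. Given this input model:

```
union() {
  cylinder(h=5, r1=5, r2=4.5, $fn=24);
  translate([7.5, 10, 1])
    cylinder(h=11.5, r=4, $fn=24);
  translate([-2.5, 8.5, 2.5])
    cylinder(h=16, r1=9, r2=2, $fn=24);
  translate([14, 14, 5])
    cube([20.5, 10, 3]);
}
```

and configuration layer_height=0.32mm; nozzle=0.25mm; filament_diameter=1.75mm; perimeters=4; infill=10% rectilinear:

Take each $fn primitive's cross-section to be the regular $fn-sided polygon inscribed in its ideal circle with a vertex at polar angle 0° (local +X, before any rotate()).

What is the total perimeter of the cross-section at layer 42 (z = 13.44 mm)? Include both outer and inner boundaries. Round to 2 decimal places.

At z = 13.44 mm: the cone is not intersected at this z (z outside [0, 5]); the cylinder at (7.5, 10) is not intersected at this z (z outside [1, 12.5]); the cone at (-2.5, 8.5): at t=0.684 of its height the radius interpolates to r₁+(r₂−r₁)t = 4.214, giving a regular 24-gon of that circumradius (perimeter = 2·24·4.214·sin(180°/24) = 26.40 mm); the cube at (14, 14) does not reach this height (z outside [5, 8]); Taking the union: only the cone at (-2.5, 8.5) is present, so the union is just that shape — boundary = 26.40 mm. Overall, the cross-section is a single solid region. Total boundary length (outer) = 26.40 mm.

26.40 mm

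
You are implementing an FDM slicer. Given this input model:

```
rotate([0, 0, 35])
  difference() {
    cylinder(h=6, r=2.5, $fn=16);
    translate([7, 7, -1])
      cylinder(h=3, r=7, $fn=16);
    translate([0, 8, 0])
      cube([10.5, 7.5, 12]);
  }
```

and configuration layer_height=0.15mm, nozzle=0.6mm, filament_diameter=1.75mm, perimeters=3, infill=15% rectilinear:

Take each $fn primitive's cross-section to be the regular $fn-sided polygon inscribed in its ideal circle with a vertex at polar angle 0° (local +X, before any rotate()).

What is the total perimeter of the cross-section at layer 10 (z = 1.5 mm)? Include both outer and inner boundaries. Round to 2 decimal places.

15.61 mm

At z = 1.5 mm: the r=2.5 cylinder contributes a regular 16-gon of circumradius 2.5 (perimeter = 2·16·2.500·sin(180°/16) = 15.61 mm); the r=7 cylinder at (7, 7) contributes a regular 16-gon of circumradius 7 (perimeter = 2·16·7.000·sin(180°/16) = 43.70 mm); the 10.5×7.5 cube at (0, 8) contributes its full rectangle (perimeter 36.00 mm); After the difference (first − rest): starting from the r=2.5 cylinder, the r=7 cylinder at (7, 7) misses the remaining region (no effect); the 10.5×7.5 cube at (0, 8) misses the remaining region (no effect) — boundary = 15.61 mm; (rotated 35° about Z; rotation is an isometry so areas/perimeters/island counts are preserved). Overall, the cross-section is a single solid region. Total boundary length (outer) = 15.61 mm.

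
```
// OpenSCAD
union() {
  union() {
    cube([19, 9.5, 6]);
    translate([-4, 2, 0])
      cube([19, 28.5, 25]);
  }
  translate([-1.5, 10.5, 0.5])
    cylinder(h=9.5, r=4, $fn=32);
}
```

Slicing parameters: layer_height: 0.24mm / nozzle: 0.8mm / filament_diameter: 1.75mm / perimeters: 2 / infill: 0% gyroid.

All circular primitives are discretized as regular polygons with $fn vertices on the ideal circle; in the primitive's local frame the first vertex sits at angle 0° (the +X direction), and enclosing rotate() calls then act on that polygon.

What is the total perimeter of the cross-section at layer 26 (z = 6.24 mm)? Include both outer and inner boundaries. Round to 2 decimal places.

95.93 mm

At z = 6.24 mm: the cube does not reach this height (z outside [0, 6]); the cube at (-4, 2) (footprint 19×28.5) is included at this height (perimeter 95.00 mm); Combining (union): only the 19×28.5 cube at (-4, 2) is present, so the union is just that shape — boundary = 95.00 mm; the cylinder at (-1.5, 10.5): section is a regular 32-gon, circumradius r=4 (perimeter = 2·32·4.000·sin(180°/32) = 25.09 mm); Combining (union): the regions partially overlap (shared area 43.51 mm²), so the edge portions inside another operand are dropped and the merged outline is re-measured after clipping — boundary = 95.93 mm. Overall, the cross-section is a single solid region. Total boundary length (outer) = 95.93 mm.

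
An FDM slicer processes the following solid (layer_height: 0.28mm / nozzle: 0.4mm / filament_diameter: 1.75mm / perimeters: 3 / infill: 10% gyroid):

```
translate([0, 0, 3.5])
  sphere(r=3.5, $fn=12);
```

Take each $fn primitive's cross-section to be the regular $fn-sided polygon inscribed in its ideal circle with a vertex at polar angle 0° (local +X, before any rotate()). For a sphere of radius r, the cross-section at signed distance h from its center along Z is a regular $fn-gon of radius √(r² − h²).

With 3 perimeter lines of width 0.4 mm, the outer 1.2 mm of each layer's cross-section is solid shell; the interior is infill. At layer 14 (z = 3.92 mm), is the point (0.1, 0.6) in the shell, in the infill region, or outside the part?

infill

At z = 3.92 mm: the sphere: section is a regular 12-gon, circumradius = √(r²−h²) = √(3.5²−0.42²) = 3.475. Overall, the cross-section is a single solid region. The nearest boundary edge runs (1.74, 3.01)→(0.00, 3.47); distance from the point to it = 2.75 mm. The point is inside the cross-section and 2.75 mm from the nearest boundary — more than the 1.2 mm shell width (3 × 0.4), so it's in the infill interior.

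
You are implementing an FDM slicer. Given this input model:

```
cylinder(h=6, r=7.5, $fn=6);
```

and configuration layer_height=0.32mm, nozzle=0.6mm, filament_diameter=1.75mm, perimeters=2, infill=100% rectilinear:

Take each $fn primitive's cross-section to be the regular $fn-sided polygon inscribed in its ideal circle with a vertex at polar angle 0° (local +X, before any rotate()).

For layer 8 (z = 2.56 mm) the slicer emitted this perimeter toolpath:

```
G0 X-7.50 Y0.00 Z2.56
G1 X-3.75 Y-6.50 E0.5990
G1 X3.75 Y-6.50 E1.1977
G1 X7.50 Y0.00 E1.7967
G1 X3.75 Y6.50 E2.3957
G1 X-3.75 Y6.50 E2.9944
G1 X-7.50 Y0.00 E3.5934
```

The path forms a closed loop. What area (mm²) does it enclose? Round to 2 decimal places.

146.25 mm²

Apply the shoelace formula to the sequence of (X, Y) vertices; enclosed area = 146.25 mm².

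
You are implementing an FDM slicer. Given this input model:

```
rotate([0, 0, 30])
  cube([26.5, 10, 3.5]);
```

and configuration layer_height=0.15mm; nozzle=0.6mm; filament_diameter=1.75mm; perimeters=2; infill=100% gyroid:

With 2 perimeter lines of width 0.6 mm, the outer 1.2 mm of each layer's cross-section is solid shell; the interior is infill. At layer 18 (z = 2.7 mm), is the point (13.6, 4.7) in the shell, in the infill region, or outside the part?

At z = 2.7 mm: the cube is present — its section is the full 26.5×10 rectangle; (whole slice rotated 30° about Z — lengths, areas and connectivity unchanged). Overall, the cross-section is a single solid region. Undo the 30° rotation: the query point maps to (14.128, -2.730) in the un-rotated model frame. The nearest boundary edge runs (0.00, 0.00)→(26.50, 0.00); distance from the point to it = 2.73 mm. The point is not inside any of the regions above, so it lies outside the cross-section (2.73 mm from the nearest boundary).

outside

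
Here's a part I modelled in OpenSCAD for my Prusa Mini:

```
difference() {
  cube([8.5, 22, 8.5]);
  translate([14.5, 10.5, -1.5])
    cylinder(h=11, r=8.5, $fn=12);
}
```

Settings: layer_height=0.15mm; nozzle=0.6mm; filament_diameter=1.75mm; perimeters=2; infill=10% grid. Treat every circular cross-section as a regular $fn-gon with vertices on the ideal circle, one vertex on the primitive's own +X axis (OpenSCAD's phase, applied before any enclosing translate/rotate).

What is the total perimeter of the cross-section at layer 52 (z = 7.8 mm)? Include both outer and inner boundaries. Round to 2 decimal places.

62.43 mm

At z = 7.8 mm: the cube is present — its section is the full 8.5×22 rectangle (perimeter 61.00 mm); the r=8.5 cylinder at (14.5, 10.5) contributes a regular 12-gon of circumradius 8.5 (perimeter = 2·12·8.500·sin(180°/12) = 52.80 mm); After the difference (first − rest): starting from the 8.5×22 cube, the r=8.5 cylinder at (14.5, 10.5) partially overlaps it — only the 18.26 mm² overlap (of its 216.75 mm²) is removed, clipping the outline — boundary = 62.43 mm. Overall, the cross-section is a single solid region. Total boundary length (outer) = 62.43 mm.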